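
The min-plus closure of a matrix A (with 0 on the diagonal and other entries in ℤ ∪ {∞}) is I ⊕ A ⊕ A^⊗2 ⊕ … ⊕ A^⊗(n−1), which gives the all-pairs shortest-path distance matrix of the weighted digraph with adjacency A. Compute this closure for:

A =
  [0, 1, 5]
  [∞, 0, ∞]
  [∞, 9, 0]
Closure =
  [0, 1, 5]
  [∞, 0, ∞]
  [∞, 9, 0]

This is the Floyd-Warshall all-pairs shortest-path computation. For each intermediate vertex k = 0, 1, …, 2, update dist[i][j] ← min(dist[i][j], dist[i][k] + dist[k][j]). The final matrix gives, for each (i, j), the minimum total weight of any directed path from i to j (possibly empty when i = j).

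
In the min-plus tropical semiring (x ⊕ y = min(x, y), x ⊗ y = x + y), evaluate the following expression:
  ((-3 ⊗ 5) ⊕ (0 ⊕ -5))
((-3 ⊗ 5) ⊕ (0 ⊕ -5)) = -5

Expand innermost to outermost. Recall ⊕ takes the minimum of its arguments and ⊗ takes their sum. Working out the expression ((-3 ⊗ 5) ⊕ (0 ⊕ -5)) gives -5.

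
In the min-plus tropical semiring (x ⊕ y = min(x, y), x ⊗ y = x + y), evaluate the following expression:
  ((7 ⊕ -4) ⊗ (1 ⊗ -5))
((7 ⊕ -4) ⊗ (1 ⊗ -5)) = -8

Expand innermost to outermost. Recall ⊕ takes the minimum of its arguments and ⊗ takes their sum. Working out the expression ((7 ⊕ -4) ⊗ (1 ⊗ -5)) gives -8.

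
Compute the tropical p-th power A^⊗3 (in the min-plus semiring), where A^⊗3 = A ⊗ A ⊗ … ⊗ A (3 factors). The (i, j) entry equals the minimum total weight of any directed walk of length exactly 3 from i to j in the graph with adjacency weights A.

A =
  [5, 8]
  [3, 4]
A^⊗3 =
  [15, 16]
  [11, 12]

Each entry (A^⊗3)_ij equals the minimum over all length-3 walks i = v_0 → v_1 → … → v_3 = j of Σ_t A[v_t][v_{t+1}]. For example, for (i, j) = (0, 1) we minimise over 4 possible intermediate vertex sequences; the minimum is 16, attained along the walk 0 → 1 → 1 → 1.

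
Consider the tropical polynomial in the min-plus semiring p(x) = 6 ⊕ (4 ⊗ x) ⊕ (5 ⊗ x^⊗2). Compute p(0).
p(0) = 4

A tropical monomial a ⊗ x^⊗i evaluates to a + i · x. Evaluating each term at x = 0:
  Term 0 contributes 6 + 0 · 0 = 6
  Term 1 contributes 4 + 1 · 0 = 4
  Term 2 contributes 5 + 2 · 0 = 5
p(0) = ⊕ of these = min[6, 4, 5] = 4.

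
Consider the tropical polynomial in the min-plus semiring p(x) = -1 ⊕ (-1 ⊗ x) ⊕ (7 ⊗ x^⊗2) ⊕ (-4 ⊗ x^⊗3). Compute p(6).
p(6) = -1

A tropical monomial a ⊗ x^⊗i evaluates to a + i · x. Evaluating each term at x = 6:
  Term 0 contributes -1 + 0 · 6 = -1
  Term 1 contributes -1 + 1 · 6 = 5
  Term 2 contributes 7 + 2 · 6 = 19
  Term 3 contributes -4 + 3 · 6 = 14
p(6) = ⊕ of these = min[-1, 5, 19, 14] = -1.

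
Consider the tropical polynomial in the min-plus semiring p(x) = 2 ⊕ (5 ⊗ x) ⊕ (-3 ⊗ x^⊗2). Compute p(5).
p(5) = 2

A tropical monomial a ⊗ x^⊗i evaluates to a + i · x. Evaluating each term at x = 5:
  Term 0 contributes 2 + 0 · 5 = 2
  Term 1 contributes 5 + 1 · 5 = 10
  Term 2 contributes -3 + 2 · 5 = 7
p(5) = ⊕ of these = min[2, 10, 7] = 2.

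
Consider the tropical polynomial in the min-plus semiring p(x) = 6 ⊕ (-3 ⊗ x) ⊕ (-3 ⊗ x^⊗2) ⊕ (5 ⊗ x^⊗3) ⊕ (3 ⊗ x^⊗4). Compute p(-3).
p(-3) = -9

A tropical monomial a ⊗ x^⊗i evaluates to a + i · x. Evaluating each term at x = -3:
  Term 0 contributes 6 + 0 · -3 = 6
  Term 1 contributes -3 + 1 · -3 = -6
  Term 2 contributes -3 + 2 · -3 = -9
  Term 3 contributes 5 + 3 · -3 = -4
  Term 4 contributes 3 + 4 · -3 = -9
p(-3) = ⊕ of these = min[6, -6, -9, -4, -9] = -9.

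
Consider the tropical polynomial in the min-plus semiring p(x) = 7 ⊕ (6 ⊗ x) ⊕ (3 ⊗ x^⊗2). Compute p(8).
p(8) = 7

A tropical monomial a ⊗ x^⊗i evaluates to a + i · x. Evaluating each term at x = 8:
  Term 0 contributes 7 + 0 · 8 = 7
  Term 1 contributes 6 + 1 · 8 = 14
  Term 2 contributes 3 + 2 · 8 = 19
p(8) = ⊕ of these = min[7, 14, 19] = 7.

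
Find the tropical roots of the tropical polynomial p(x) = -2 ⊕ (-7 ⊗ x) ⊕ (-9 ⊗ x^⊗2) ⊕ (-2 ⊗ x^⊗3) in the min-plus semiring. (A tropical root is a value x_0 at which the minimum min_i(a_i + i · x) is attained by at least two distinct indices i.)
Roots: {-7, 2, 5}

Each tropical root is a break point of the lower envelope of the lines y = a_i + i · x (there are 4 lines, with slopes 0, 1, ..., 3). Only the lines that attain the minimum somewhere contribute to roots; other lines are dominated. Here the surviving (envelope) indices are i = 3, i = 2, i = 1, i = 0.
Intersections between consecutive envelope lines give the roots: for adjacent envelope indices i < j the intersection is x = (a_i − a_j) / (j − i). Reading off the sorted break points: {-7, 2, 5}.
Verification: at each break x_0, at least two indices attain the minimum of min_i(a_i + i · x_0).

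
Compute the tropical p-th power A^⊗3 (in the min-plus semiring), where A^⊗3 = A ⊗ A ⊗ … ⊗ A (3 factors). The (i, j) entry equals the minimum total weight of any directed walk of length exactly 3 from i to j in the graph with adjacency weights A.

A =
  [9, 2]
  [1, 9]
A^⊗3 =
  [12, 5]
  [4, 12]

Each entry (A^⊗3)_ij equals the minimum over all length-3 walks i = v_0 → v_1 → … → v_3 = j of Σ_t A[v_t][v_{t+1}]. For example, for (i, j) = (0, 1) we minimise over 4 possible intermediate vertex sequences; the minimum is 5, attained along the walk 0 → 1 → 0 → 1.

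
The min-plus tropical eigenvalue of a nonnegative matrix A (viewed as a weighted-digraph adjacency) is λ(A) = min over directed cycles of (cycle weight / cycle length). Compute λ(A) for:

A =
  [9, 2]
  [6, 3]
λ(A) = 3

Enumerate directed cycles and compute their means (weight / length). Sample:
  cycle 0 → 0: weight = 9, length = 1, mean = 9/1 ≈ 9.000
  cycle 1 → 1: weight = 3, length = 1, mean = 3/1 ≈ 3.000
  cycle 0 → 1 → 0: weight = 8, length = 2, mean = 8/2 ≈ 4.000
  cycle 1 → 0 → 1: weight = 8, length = 2, mean = 8/2 ≈ 4.000
Minimum mean = 3.000, attained e.g. along the cycle 1 → 1 with weight 3 and length 1. So λ(A) = 3/1 = 3.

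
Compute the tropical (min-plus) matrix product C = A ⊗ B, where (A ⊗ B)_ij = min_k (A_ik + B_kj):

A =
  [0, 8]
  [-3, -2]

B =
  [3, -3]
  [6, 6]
A ⊗ B =
  [3, -3]
  [0, -6]

Apply the min-plus product entry-by-entry:
  C[0][0] = min over k of (A[0][0] + B[0][0] = 0 + 3 = 3, A[0][1] + B[1][0] = 8 + 6 = 14) = 3 (attained at k = 0)
  C[0][1] = min over k of (A[0][0] + B[0][1] = 0 + -3 = -3, A[0][1] + B[1][1] = 8 + 6 = 14) = -3 (attained at k = 0)
  C[1][0] = min over k of (A[1][0] + B[0][0] = -3 + 3 = 0, A[1][1] + B[1][0] = -2 + 6 = 4) = 0 (attained at k = 0)
  C[1][1] = min over k of (A[1][0] + B[0][1] = -3 + -3 = -6, A[1][1] + B[1][1] = -2 + 6 = 4) = -6 (attained at k = 0)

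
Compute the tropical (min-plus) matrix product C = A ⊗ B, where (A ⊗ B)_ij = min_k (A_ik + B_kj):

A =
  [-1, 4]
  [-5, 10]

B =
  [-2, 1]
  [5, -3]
A ⊗ B =
  [-3, 0]
  [-7, -4]

Apply the min-plus product entry-by-entry:
  C[0][0] = min over k of (A[0][0] + B[0][0] = -1 + -2 = -3, A[0][1] + B[1][0] = 4 + 5 = 9) = -3 (attained at k = 0)
  C[0][1] = min over k of (A[0][0] + B[0][1] = -1 + 1 = 0, A[0][1] + B[1][1] = 4 + -3 = 1) = 0 (attained at k = 0)
  C[1][0] = min over k of (A[1][0] + B[0][0] = -5 + -2 = -7, A[1][1] + B[1][0] = 10 + 5 = 15) = -7 (attained at k = 0)
  C[1][1] = min over k of (A[1][0] + B[0][1] = -5 + 1 = -4, A[1][1] + B[1][1] = 10 + -3 = 7) = -4 (attained at k = 0)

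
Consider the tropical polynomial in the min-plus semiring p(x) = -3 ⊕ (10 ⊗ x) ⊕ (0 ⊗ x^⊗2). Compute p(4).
p(4) = -3

A tropical monomial a ⊗ x^⊗i evaluates to a + i · x. Evaluating each term at x = 4:
  Term 0 contributes -3 + 0 · 4 = -3
  Term 1 contributes 10 + 1 · 4 = 14
  Term 2 contributes 0 + 2 · 4 = 8
p(4) = ⊕ of these = min[-3, 14, 8] = -3.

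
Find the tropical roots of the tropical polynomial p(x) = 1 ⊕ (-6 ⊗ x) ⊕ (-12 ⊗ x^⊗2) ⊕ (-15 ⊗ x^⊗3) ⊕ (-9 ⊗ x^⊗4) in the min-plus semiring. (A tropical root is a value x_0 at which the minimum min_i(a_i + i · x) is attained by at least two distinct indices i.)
Roots: {-6, 3, 6, 7}

Each tropical root is a break point of the lower envelope of the lines y = a_i + i · x (there are 5 lines, with slopes 0, 1, ..., 4). Only the lines that attain the minimum somewhere contribute to roots; other lines are dominated. Here the surviving (envelope) indices are i = 4, i = 3, i = 2, i = 1, i = 0.
Intersections between consecutive envelope lines give the roots: for adjacent envelope indices i < j the intersection is x = (a_i − a_j) / (j − i). Reading off the sorted break points: {-6, 3, 6, 7}.
Verification: at each break x_0, at least two indices attain the minimum of min_i(a_i + i · x_0).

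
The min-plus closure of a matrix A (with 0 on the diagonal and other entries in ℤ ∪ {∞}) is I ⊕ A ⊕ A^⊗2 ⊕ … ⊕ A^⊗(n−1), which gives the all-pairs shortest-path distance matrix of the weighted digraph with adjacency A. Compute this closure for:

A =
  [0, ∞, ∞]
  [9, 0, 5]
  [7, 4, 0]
Closure =
  [0, ∞, ∞]
  [9, 0, 5]
  [7, 4, 0]

This is the Floyd-Warshall all-pairs shortest-path computation. For each intermediate vertex k = 0, 1, …, 2, update dist[i][j] ← min(dist[i][j], dist[i][k] + dist[k][j]). The final matrix gives, for each (i, j), the minimum total weight of any directed path from i to j (possibly empty when i = j).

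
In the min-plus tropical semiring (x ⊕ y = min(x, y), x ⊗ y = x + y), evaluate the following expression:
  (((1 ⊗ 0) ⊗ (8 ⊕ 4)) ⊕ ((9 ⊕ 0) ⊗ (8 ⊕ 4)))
(((1 ⊗ 0) ⊗ (8 ⊕ 4)) ⊕ ((9 ⊕ 0) ⊗ (8 ⊕ 4))) = 4

Expand innermost to outermost. Recall ⊕ takes the minimum of its arguments and ⊗ takes their sum. Working out the expression (((1 ⊗ 0) ⊗ (8 ⊕ 4)) ⊕ ((9 ⊕ 0) ⊗ (8 ⊕ 4))) gives 4.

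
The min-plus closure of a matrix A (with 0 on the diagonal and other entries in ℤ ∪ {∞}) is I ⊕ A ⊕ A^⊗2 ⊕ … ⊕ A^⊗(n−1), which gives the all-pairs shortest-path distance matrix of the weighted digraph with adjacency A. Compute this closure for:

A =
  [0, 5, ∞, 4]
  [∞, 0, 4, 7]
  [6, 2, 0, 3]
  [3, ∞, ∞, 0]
Closure =
  [0, 5, 9, 4]
  [10, 0, 4, 7]
  [6, 2, 0, 3]
  [3, 8, 12, 0]

This is the Floyd-Warshall all-pairs shortest-path computation. For each intermediate vertex k = 0, 1, …, 3, update dist[i][j] ← min(dist[i][j], dist[i][k] + dist[k][j]). The final matrix gives, for each (i, j), the minimum total weight of any directed path from i to j (possibly empty when i = j).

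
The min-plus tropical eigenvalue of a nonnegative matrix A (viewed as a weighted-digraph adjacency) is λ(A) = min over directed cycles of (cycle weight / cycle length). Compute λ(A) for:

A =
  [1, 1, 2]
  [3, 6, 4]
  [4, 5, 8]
λ(A) = 1

Enumerate directed cycles and compute their means (weight / length). Sample:
  cycle 0 → 0: weight = 1, length = 1, mean = 1/1 ≈ 1.000
  cycle 1 → 1: weight = 6, length = 1, mean = 6/1 ≈ 6.000
  cycle 2 → 2: weight = 8, length = 1, mean = 8/1 ≈ 8.000
  cycle 0 → 1 → 0: weight = 4, length = 2, mean = 4/2 ≈ 2.000
  cycle 0 → 2 → 0: weight = 6, length = 2, mean = 6/2 ≈ 3.000
  cycle 1 → 0 → 1: weight = 4, length = 2, mean = 4/2 ≈ 2.000
Minimum mean = 1.000, attained e.g. along the cycle 0 → 0 with weight 1 and length 1. So λ(A) = 1/1 = 1.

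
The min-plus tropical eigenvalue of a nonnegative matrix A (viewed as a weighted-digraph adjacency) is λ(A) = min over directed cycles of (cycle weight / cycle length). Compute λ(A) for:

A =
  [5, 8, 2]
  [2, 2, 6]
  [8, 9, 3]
λ(A) = 2

Enumerate directed cycles and compute their means (weight / length). Sample:
  cycle 0 → 0: weight = 5, length = 1, mean = 5/1 ≈ 5.000
  cycle 1 → 1: weight = 2, length = 1, mean = 2/1 ≈ 2.000
  cycle 2 → 2: weight = 3, length = 1, mean = 3/1 ≈ 3.000
  cycle 0 → 1 → 0: weight = 10, length = 2, mean = 10/2 ≈ 5.000
  cycle 0 → 2 → 0: weight = 10, length = 2, mean = 10/2 ≈ 5.000
  cycle 1 → 0 → 1: weight = 10, length = 2, mean = 10/2 ≈ 5.000
Minimum mean = 2.000, attained e.g. along the cycle 1 → 1 with weight 2 and length 1. So λ(A) = 2/1 = 2.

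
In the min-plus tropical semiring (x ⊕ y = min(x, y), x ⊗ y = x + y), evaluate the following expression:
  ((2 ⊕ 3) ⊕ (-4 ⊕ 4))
((2 ⊕ 3) ⊕ (-4 ⊕ 4)) = -4

Expand innermost to outermost. Recall ⊕ takes the minimum of its arguments and ⊗ takes their sum. Working out the expression ((2 ⊕ 3) ⊕ (-4 ⊕ 4)) gives -4.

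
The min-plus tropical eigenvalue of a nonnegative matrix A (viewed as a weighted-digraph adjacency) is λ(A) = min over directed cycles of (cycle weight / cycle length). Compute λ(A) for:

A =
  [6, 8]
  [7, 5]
λ(A) = 5

Enumerate directed cycles and compute their means (weight / length). Sample:
  cycle 0 → 0: weight = 6, length = 1, mean = 6/1 ≈ 6.000
  cycle 1 → 1: weight = 5, length = 1, mean = 5/1 ≈ 5.000
  cycle 0 → 1 → 0: weight = 15, length = 2, mean = 15/2 ≈ 7.500
  cycle 1 → 0 → 1: weight = 15, length = 2, mean = 15/2 ≈ 7.500
Minimum mean = 5.000, attained e.g. along the cycle 1 → 1 with weight 5 and length 1. So λ(A) = 5/1 = 5.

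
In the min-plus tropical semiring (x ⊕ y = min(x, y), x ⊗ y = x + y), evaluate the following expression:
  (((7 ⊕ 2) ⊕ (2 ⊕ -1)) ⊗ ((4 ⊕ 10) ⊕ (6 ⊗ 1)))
(((7 ⊕ 2) ⊕ (2 ⊕ -1)) ⊗ ((4 ⊕ 10) ⊕ (6 ⊗ 1))) = 3

Expand innermost to outermost. Recall ⊕ takes the minimum of its arguments and ⊗ takes their sum. Working out the expression (((7 ⊕ 2) ⊕ (2 ⊕ -1)) ⊗ ((4 ⊕ 10) ⊕ (6 ⊗ 1))) gives 3.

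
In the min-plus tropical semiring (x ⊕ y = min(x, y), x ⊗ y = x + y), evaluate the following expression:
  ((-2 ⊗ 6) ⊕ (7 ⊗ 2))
((-2 ⊗ 6) ⊕ (7 ⊗ 2)) = 4

Expand innermost to outermost. Recall ⊕ takes the minimum of its arguments and ⊗ takes their sum. Working out the expression ((-2 ⊗ 6) ⊕ (7 ⊗ 2)) gives 4.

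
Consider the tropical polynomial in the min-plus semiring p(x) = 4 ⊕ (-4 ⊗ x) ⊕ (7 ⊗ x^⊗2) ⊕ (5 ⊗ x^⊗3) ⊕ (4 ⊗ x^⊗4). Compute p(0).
p(0) = -4

A tropical monomial a ⊗ x^⊗i evaluates to a + i · x. Evaluating each term at x = 0:
  Term 0 contributes 4 + 0 · 0 = 4
  Term 1 contributes -4 + 1 · 0 = -4
  Term 2 contributes 7 + 2 · 0 = 7
  Term 3 contributes 5 + 3 · 0 = 5
  Term 4 contributes 4 + 4 · 0 = 4
p(0) = ⊕ of these = min[4, -4, 7, 5, 4] = -4.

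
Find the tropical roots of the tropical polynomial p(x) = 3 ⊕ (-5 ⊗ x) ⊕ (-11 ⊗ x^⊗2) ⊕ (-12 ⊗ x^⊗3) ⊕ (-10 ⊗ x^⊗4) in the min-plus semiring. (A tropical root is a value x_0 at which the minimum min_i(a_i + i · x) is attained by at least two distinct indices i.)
Roots: {-2, 1, 6, 8}

Each tropical root is a break point of the lower envelope of the lines y = a_i + i · x (there are 5 lines, with slopes 0, 1, ..., 4). Only the lines that attain the minimum somewhere contribute to roots; other lines are dominated. Here the surviving (envelope) indices are i = 4, i = 3, i = 2, i = 1, i = 0.
Intersections between consecutive envelope lines give the roots: for adjacent envelope indices i < j the intersection is x = (a_i − a_j) / (j − i). Reading off the sorted break points: {-2, 1, 6, 8}.
Verification: at each break x_0, at least two indices attain the minimum of min_i(a_i + i · x_0).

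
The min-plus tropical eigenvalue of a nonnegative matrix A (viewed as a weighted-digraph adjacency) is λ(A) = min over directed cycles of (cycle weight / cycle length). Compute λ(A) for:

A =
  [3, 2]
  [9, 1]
λ(A) = 1

Enumerate directed cycles and compute their means (weight / length). Sample:
  cycle 0 → 0: weight = 3, length = 1, mean = 3/1 ≈ 3.000
  cycle 1 → 1: weight = 1, length = 1, mean = 1/1 ≈ 1.000
  cycle 0 → 1 → 0: weight = 11, length = 2, mean = 11/2 ≈ 5.500
  cycle 1 → 0 → 1: weight = 11, length = 2, mean = 11/2 ≈ 5.500
Minimum mean = 1.000, attained e.g. along the cycle 1 → 1 with weight 1 and length 1. So λ(A) = 1/1 = 1.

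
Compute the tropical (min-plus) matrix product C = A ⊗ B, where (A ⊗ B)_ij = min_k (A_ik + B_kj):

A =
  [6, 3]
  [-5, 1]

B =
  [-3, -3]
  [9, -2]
A ⊗ B =
  [3, 1]
  [-8, -8]

Apply the min-plus product entry-by-entry:
  C[0][0] = min over k of (A[0][0] + B[0][0] = 6 + -3 = 3, A[0][1] + B[1][0] = 3 + 9 = 12) = 3 (attained at k = 0)
  C[0][1] = min over k of (A[0][0] + B[0][1] = 6 + -3 = 3, A[0][1] + B[1][1] = 3 + -2 = 1) = 1 (attained at k = 1)
  C[1][0] = min over k of (A[1][0] + B[0][0] = -5 + -3 = -8, A[1][1] + B[1][0] = 1 + 9 = 10) = -8 (attained at k = 0)
  C[1][1] = min over k of (A[1][0] + B[0][1] = -5 + -3 = -8, A[1][1] + B[1][1] = 1 + -2 = -1) = -8 (attained at k = 0)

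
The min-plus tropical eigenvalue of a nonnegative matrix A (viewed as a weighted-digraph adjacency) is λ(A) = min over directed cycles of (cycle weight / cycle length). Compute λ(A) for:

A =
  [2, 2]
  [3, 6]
λ(A) = 2

Enumerate directed cycles and compute their means (weight / length). Sample:
  cycle 0 → 0: weight = 2, length = 1, mean = 2/1 ≈ 2.000
  cycle 1 → 1: weight = 6, length = 1, mean = 6/1 ≈ 6.000
  cycle 0 → 1 → 0: weight = 5, length = 2, mean = 5/2 ≈ 2.500
  cycle 1 → 0 → 1: weight = 5, length = 2, mean = 5/2 ≈ 2.500
Minimum mean = 2.000, attained e.g. along the cycle 0 → 0 with weight 2 and length 1. So λ(A) = 2/1 = 2.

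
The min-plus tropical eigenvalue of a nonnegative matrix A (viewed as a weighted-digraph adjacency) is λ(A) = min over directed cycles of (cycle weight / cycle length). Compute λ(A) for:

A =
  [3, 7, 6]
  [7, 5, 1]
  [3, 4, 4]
λ(A) = 5/2

Enumerate directed cycles and compute their means (weight / length). Sample:
  cycle 0 → 0: weight = 3, length = 1, mean = 3/1 ≈ 3.000
  cycle 1 → 1: weight = 5, length = 1, mean = 5/1 ≈ 5.000
  cycle 2 → 2: weight = 4, length = 1, mean = 4/1 ≈ 4.000
  cycle 0 → 1 → 0: weight = 14, length = 2, mean = 14/2 ≈ 7.000
  cycle 0 → 2 → 0: weight = 9, length = 2, mean = 9/2 ≈ 4.500
  cycle 1 → 0 → 1: weight = 14, length = 2, mean = 14/2 ≈ 7.000
Minimum mean = 2.500, attained e.g. along the cycle 1 → 2 → 1 with weight 5 and length 2. So λ(A) = 5/2 = 5/2.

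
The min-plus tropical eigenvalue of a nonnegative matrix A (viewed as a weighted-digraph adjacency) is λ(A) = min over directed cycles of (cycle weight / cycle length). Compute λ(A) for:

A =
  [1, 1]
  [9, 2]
λ(A) = 1

Enumerate directed cycles and compute their means (weight / length). Sample:
  cycle 0 → 0: weight = 1, length = 1, mean = 1/1 ≈ 1.000
  cycle 1 → 1: weight = 2, length = 1, mean = 2/1 ≈ 2.000
  cycle 0 → 1 → 0: weight = 10, length = 2, mean = 10/2 ≈ 5.000
  cycle 1 → 0 → 1: weight = 10, length = 2, mean = 10/2 ≈ 5.000
Minimum mean = 1.000, attained e.g. along the cycle 0 → 0 with weight 1 and length 1. So λ(A) = 1/1 = 1.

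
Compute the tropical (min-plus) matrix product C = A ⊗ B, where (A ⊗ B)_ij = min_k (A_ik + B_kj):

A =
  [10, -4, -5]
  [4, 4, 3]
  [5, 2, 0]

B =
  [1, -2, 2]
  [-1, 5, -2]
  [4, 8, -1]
A ⊗ B =
  [-5, 1, -6]
  [3, 2, 2]
  [1, 3, -1]

Apply the min-plus product entry-by-entry:
  C[0][0] = min over k of (A[0][0] + B[0][0] = 10 + 1 = 11, A[0][1] + B[1][0] = -4 + -1 = -5, A[0][2] + B[2][0] = -5 + 4 = -1) = -5 (attained at k = 1)
  C[0][1] = min over k of (A[0][0] + B[0][1] = 10 + -2 = 8, A[0][1] + B[1][1] = -4 + 5 = 1, A[0][2] + B[2][1] = -5 + 8 = 3) = 1 (attained at k = 1)
  C[0][2] = min over k of (A[0][0] + B[0][2] = 10 + 2 = 12, A[0][1] + B[1][2] = -4 + -2 = -6, A[0][2] + B[2][2] = -5 + -1 = -6) = -6 (attained at k = 1)
  C[1][0] = min over k of (A[1][0] + B[0][0] = 4 + 1 = 5, A[1][1] + B[1][0] = 4 + -1 = 3, A[1][2] + B[2][0] = 3 + 4 = 7) = 3 (attained at k = 1)
  C[1][1] = min over k of (A[1][0] + B[0][1] = 4 + -2 = 2, A[1][1] + B[1][1] = 4 + 5 = 9, A[1][2] + B[2][1] = 3 + 8 = 11) = 2 (attained at k = 0)
  C[1][2] = min over k of (A[1][0] + B[0][2] = 4 + 2 = 6, A[1][1] + B[1][2] = 4 + -2 = 2, A[1][2] + B[2][2] = 3 + -1 = 2) = 2 (attained at k = 1)
  C[2][0] = min over k of (A[2][0] + B[0][0] = 5 + 1 = 6, A[2][1] + B[1][0] = 2 + -1 = 1, A[2][2] + B[2][0] = 0 + 4 = 4) = 1 (attained at k = 1)
  C[2][1] = min over k of (A[2][0] + B[0][1] = 5 + -2 = 3, A[2][1] + B[1][1] = 2 + 5 = 7, A[2][2] + B[2][1] = 0 + 8 = 8) = 3 (attained at k = 0)
  C[2][2] = min over k of (A[2][0] + B[0][2] = 5 + 2 = 7, A[2][1] + B[1][2] = 2 + -2 = 0, A[2][2] + B[2][2] = 0 + -1 = -1) = -1 (attained at k = 2)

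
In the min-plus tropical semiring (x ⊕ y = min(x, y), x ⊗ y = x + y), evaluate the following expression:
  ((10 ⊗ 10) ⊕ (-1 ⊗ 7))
((10 ⊗ 10) ⊕ (-1 ⊗ 7)) = 6

Expand innermost to outermost. Recall ⊕ takes the minimum of its arguments and ⊗ takes their sum. Working out the expression ((10 ⊗ 10) ⊕ (-1 ⊗ 7)) gives 6.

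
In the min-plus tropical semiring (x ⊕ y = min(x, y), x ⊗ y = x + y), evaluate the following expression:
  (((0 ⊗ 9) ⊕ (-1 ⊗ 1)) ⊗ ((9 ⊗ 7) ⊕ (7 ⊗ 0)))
(((0 ⊗ 9) ⊕ (-1 ⊗ 1)) ⊗ ((9 ⊗ 7) ⊕ (7 ⊗ 0))) = 7

Expand innermost to outermost. Recall ⊕ takes the minimum of its arguments and ⊗ takes their sum. Working out the expression (((0 ⊗ 9) ⊕ (-1 ⊗ 1)) ⊗ ((9 ⊗ 7) ⊕ (7 ⊗ 0))) gives 7.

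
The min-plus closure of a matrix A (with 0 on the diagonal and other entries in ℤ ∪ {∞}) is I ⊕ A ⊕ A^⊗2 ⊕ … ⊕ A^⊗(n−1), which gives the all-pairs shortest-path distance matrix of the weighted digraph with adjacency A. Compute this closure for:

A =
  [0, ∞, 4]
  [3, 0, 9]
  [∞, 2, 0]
Closure =
  [0, 6, 4]
  [3, 0, 7]
  [5, 2, 0]

This is the Floyd-Warshall all-pairs shortest-path computation. For each intermediate vertex k = 0, 1, …, 2, update dist[i][j] ← min(dist[i][j], dist[i][k] + dist[k][j]). The final matrix gives, for each (i, j), the minimum total weight of any directed path from i to j (possibly empty when i = j).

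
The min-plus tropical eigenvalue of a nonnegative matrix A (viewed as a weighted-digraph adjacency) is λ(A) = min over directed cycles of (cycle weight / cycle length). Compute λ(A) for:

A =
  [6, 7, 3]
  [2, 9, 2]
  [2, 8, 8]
λ(A) = 5/2

Enumerate directed cycles and compute their means (weight / length). Sample:
  cycle 0 → 0: weight = 6, length = 1, mean = 6/1 ≈ 6.000
  cycle 1 → 1: weight = 9, length = 1, mean = 9/1 ≈ 9.000
  cycle 2 → 2: weight = 8, length = 1, mean = 8/1 ≈ 8.000
  cycle 0 → 1 → 0: weight = 9, length = 2, mean = 9/2 ≈ 4.500
  cycle 0 → 2 → 0: weight = 5, length = 2, mean = 5/2 ≈ 2.500
  cycle 1 → 0 → 1: weight = 9, length = 2, mean = 9/2 ≈ 4.500
Minimum mean = 2.500, attained e.g. along the cycle 0 → 2 → 0 with weight 5 and length 2. So λ(A) = 5/2 = 5/2.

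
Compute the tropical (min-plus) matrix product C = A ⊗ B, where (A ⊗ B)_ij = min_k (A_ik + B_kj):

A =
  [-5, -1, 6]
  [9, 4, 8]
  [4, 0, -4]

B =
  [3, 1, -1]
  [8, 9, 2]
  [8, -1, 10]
A ⊗ B =
  [-2, -4, -6]
  [12, 7, 6]
  [4, -5, 2]

Apply the min-plus product entry-by-entry:
  C[0][0] = min over k of (A[0][0] + B[0][0] = -5 + 3 = -2, A[0][1] + B[1][0] = -1 + 8 = 7, A[0][2] + B[2][0] = 6 + 8 = 14) = -2 (attained at k = 0)
  C[0][1] = min over k of (A[0][0] + B[0][1] = -5 + 1 = -4, A[0][1] + B[1][1] = -1 + 9 = 8, A[0][2] + B[2][1] = 6 + -1 = 5) = -4 (attained at k = 0)
  C[0][2] = min over k of (A[0][0] + B[0][2] = -5 + -1 = -6, A[0][1] + B[1][2] = -1 + 2 = 1, A[0][2] + B[2][2] = 6 + 10 = 16) = -6 (attained at k = 0)
  C[1][0] = min over k of (A[1][0] + B[0][0] = 9 + 3 = 12, A[1][1] + B[1][0] = 4 + 8 = 12, A[1][2] + B[2][0] = 8 + 8 = 16) = 12 (attained at k = 0)
  C[1][1] = min over k of (A[1][0] + B[0][1] = 9 + 1 = 10, A[1][1] + B[1][1] = 4 + 9 = 13, A[1][2] + B[2][1] = 8 + -1 = 7) = 7 (attained at k = 2)
  C[1][2] = min over k of (A[1][0] + B[0][2] = 9 + -1 = 8, A[1][1] + B[1][2] = 4 + 2 = 6, A[1][2] + B[2][2] = 8 + 10 = 18) = 6 (attained at k = 1)
  C[2][0] = min over k of (A[2][0] + B[0][0] = 4 + 3 = 7, A[2][1] + B[1][0] = 0 + 8 = 8, A[2][2] + B[2][0] = -4 + 8 = 4) = 4 (attained at k = 2)
  C[2][1] = min over k of (A[2][0] + B[0][1] = 4 + 1 = 5, A[2][1] + B[1][1] = 0 + 9 = 9, A[2][2] + B[2][1] = -4 + -1 = -5) = -5 (attained at k = 2)
  C[2][2] = min over k of (A[2][0] + B[0][2] = 4 + -1 = 3, A[2][1] + B[1][2] = 0 + 2 = 2, A[2][2] + B[2][2] = -4 + 10 = 6) = 2 (attained at k = 1)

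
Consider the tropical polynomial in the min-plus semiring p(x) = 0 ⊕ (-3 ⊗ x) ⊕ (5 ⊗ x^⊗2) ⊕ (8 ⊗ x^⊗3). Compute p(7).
p(7) = 0

A tropical monomial a ⊗ x^⊗i evaluates to a + i · x. Evaluating each term at x = 7:
  Term 0 contributes 0 + 0 · 7 = 0
  Term 1 contributes -3 + 1 · 7 = 4
  Term 2 contributes 5 + 2 · 7 = 19
  Term 3 contributes 8 + 3 · 7 = 29
p(7) = ⊕ of these = min[0, 4, 19, 29] = 0.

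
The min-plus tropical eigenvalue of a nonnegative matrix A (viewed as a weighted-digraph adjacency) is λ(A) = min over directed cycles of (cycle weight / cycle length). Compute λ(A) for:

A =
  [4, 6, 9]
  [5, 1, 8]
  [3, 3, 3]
λ(A) = 1

Enumerate directed cycles and compute their means (weight / length). Sample:
  cycle 0 → 0: weight = 4, length = 1, mean = 4/1 ≈ 4.000
  cycle 1 → 1: weight = 1, length = 1, mean = 1/1 ≈ 1.000
  cycle 2 → 2: weight = 3, length = 1, mean = 3/1 ≈ 3.000
  cycle 0 → 1 → 0: weight = 11, length = 2, mean = 11/2 ≈ 5.500
  cycle 0 → 2 → 0: weight = 12, length = 2, mean = 12/2 ≈ 6.000
  cycle 1 → 0 → 1: weight = 11, length = 2, mean = 11/2 ≈ 5.500
Minimum mean = 1.000, attained e.g. along the cycle 1 → 1 with weight 1 and length 1. So λ(A) = 1/1 = 1.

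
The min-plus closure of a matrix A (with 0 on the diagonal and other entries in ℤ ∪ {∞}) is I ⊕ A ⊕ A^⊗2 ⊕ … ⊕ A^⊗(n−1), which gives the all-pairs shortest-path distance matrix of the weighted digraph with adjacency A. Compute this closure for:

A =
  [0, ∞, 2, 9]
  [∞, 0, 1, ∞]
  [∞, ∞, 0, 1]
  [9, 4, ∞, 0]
Closure =
  [0, 7, 2, 3]
  [11, 0, 1, 2]
  [10, 5, 0, 1]
  [9, 4, 5, 0]

This is the Floyd-Warshall all-pairs shortest-path computation. For each intermediate vertex k = 0, 1, …, 3, update dist[i][j] ← min(dist[i][j], dist[i][k] + dist[k][j]). The final matrix gives, for each (i, j), the minimum total weight of any directed path from i to j (possibly empty when i = j).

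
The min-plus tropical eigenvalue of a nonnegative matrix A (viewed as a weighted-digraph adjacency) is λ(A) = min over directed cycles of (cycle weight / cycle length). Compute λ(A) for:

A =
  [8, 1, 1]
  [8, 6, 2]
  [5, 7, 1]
λ(A) = 1

Enumerate directed cycles and compute their means (weight / length). Sample:
  cycle 0 → 0: weight = 8, length = 1, mean = 8/1 ≈ 8.000
  cycle 1 → 1: weight = 6, length = 1, mean = 6/1 ≈ 6.000
  cycle 2 → 2: weight = 1, length = 1, mean = 1/1 ≈ 1.000
  cycle 0 → 1 → 0: weight = 9, length = 2, mean = 9/2 ≈ 4.500
  cycle 0 → 2 → 0: weight = 6, length = 2, mean = 6/2 ≈ 3.000
  cycle 1 → 0 → 1: weight = 9, length = 2, mean = 9/2 ≈ 4.500
Minimum mean = 1.000, attained e.g. along the cycle 2 → 2 with weight 1 and length 1. So λ(A) = 1/1 = 1.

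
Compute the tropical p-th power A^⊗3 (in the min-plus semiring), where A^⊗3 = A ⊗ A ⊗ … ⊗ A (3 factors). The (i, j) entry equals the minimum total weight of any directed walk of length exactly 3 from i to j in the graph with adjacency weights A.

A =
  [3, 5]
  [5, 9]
A^⊗3 =
  [9, 11]
  [11, 13]

Each entry (A^⊗3)_ij equals the minimum over all length-3 walks i = v_0 → v_1 → … → v_3 = j of Σ_t A[v_t][v_{t+1}]. For example, for (i, j) = (0, 1) we minimise over 4 possible intermediate vertex sequences; the minimum is 11, attained along the walk 0 → 0 → 0 → 1.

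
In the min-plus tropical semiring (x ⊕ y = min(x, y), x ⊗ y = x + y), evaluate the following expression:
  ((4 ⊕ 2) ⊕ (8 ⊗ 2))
((4 ⊕ 2) ⊕ (8 ⊗ 2)) = 2

Expand innermost to outermost. Recall ⊕ takes the minimum of its arguments and ⊗ takes their sum. Working out the expression ((4 ⊕ 2) ⊕ (8 ⊗ 2)) gives 2.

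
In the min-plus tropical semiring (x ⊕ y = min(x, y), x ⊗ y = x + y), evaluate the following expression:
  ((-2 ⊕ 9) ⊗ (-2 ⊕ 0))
((-2 ⊕ 9) ⊗ (-2 ⊕ 0)) = -4

Expand innermost to outermost. Recall ⊕ takes the minimum of its arguments and ⊗ takes their sum. Working out the expression ((-2 ⊕ 9) ⊗ (-2 ⊕ 0)) gives -4.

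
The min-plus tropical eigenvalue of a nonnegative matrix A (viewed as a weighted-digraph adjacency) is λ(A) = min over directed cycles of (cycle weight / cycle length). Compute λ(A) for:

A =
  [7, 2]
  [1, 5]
λ(A) = 3/2

Enumerate directed cycles and compute their means (weight / length). Sample:
  cycle 0 → 0: weight = 7, length = 1, mean = 7/1 ≈ 7.000
  cycle 1 → 1: weight = 5, length = 1, mean = 5/1 ≈ 5.000
  cycle 0 → 1 → 0: weight = 3, length = 2, mean = 3/2 ≈ 1.500
  cycle 1 → 0 → 1: weight = 3, length = 2, mean = 3/2 ≈ 1.500
Minimum mean = 1.500, attained e.g. along the cycle 0 → 1 → 0 with weight 3 and length 2. So λ(A) = 3/2 = 3/2.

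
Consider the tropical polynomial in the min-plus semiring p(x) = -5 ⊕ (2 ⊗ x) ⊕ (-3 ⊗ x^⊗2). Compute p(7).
p(7) = -5

A tropical monomial a ⊗ x^⊗i evaluates to a + i · x. Evaluating each term at x = 7:
  Term 0 contributes -5 + 0 · 7 = -5
  Term 1 contributes 2 + 1 · 7 = 9
  Term 2 contributes -3 + 2 · 7 = 11
p(7) = ⊕ of these = min[-5, 9, 11] = -5.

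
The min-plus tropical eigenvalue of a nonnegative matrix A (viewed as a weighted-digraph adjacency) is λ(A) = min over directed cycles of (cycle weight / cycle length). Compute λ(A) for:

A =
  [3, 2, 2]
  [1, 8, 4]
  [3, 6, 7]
λ(A) = 3/2

Enumerate directed cycles and compute their means (weight / length). Sample:
  cycle 0 → 0: weight = 3, length = 1, mean = 3/1 ≈ 3.000
  cycle 1 → 1: weight = 8, length = 1, mean = 8/1 ≈ 8.000
  cycle 2 → 2: weight = 7, length = 1, mean = 7/1 ≈ 7.000
  cycle 0 → 1 → 0: weight = 3, length = 2, mean = 3/2 ≈ 1.500
  cycle 0 → 2 → 0: weight = 5, length = 2, mean = 5/2 ≈ 2.500
  cycle 1 → 0 → 1: weight = 3, length = 2, mean = 3/2 ≈ 1.500
Minimum mean = 1.500, attained e.g. along the cycle 0 → 1 → 0 with weight 3 and length 2. So λ(A) = 3/2 = 3/2.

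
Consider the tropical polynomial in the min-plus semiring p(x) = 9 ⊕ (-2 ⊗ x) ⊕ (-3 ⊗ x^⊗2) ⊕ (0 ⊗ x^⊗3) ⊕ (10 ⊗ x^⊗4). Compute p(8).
p(8) = 6

A tropical monomial a ⊗ x^⊗i evaluates to a + i · x. Evaluating each term at x = 8:
  Term 0 contributes 9 + 0 · 8 = 9
  Term 1 contributes -2 + 1 · 8 = 6
  Term 2 contributes -3 + 2 · 8 = 13
  Term 3 contributes 0 + 3 · 8 = 24
  Term 4 contributes 10 + 4 · 8 = 42
p(8) = ⊕ of these = min[9, 6, 13, 24, 42] = 6.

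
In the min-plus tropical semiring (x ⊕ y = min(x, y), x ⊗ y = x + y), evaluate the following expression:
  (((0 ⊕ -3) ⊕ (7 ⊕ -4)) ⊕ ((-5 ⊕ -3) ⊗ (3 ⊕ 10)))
(((0 ⊕ -3) ⊕ (7 ⊕ -4)) ⊕ ((-5 ⊕ -3) ⊗ (3 ⊕ 10))) = -4

Expand innermost to outermost. Recall ⊕ takes the minimum of its arguments and ⊗ takes their sum. Working out the expression (((0 ⊕ -3) ⊕ (7 ⊕ -4)) ⊕ ((-5 ⊕ -3) ⊗ (3 ⊕ 10))) gives -4.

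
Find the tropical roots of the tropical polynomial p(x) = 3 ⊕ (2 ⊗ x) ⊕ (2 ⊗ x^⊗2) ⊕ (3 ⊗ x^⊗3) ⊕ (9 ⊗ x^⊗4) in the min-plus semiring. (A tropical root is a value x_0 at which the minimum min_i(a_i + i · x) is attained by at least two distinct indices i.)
Roots: {-6, -1, 0, 1}

Each tropical root is a break point of the lower envelope of the lines y = a_i + i · x (there are 5 lines, with slopes 0, 1, ..., 4). Only the lines that attain the minimum somewhere contribute to roots; other lines are dominated. Here the surviving (envelope) indices are i = 4, i = 3, i = 2, i = 1, i = 0.
Intersections between consecutive envelope lines give the roots: for adjacent envelope indices i < j the intersection is x = (a_i − a_j) / (j − i). Reading off the sorted break points: {-6, -1, 0, 1}.
Verification: at each break x_0, at least two indices attain the minimum of min_i(a_i + i · x_0).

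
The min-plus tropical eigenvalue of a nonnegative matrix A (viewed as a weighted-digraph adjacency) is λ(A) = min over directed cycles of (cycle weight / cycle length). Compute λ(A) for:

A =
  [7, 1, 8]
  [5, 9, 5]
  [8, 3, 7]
λ(A) = 3

Enumerate directed cycles and compute their means (weight / length). Sample:
  cycle 0 → 0: weight = 7, length = 1, mean = 7/1 ≈ 7.000
  cycle 1 → 1: weight = 9, length = 1, mean = 9/1 ≈ 9.000
  cycle 2 → 2: weight = 7, length = 1, mean = 7/1 ≈ 7.000
  cycle 0 → 1 → 0: weight = 6, length = 2, mean = 6/2 ≈ 3.000
  cycle 0 → 2 → 0: weight = 16, length = 2, mean = 16/2 ≈ 8.000
  cycle 1 → 0 → 1: weight = 6, length = 2, mean = 6/2 ≈ 3.000
Minimum mean = 3.000, attained e.g. along the cycle 0 → 1 → 0 with weight 6 and length 2. So λ(A) = 6/2 = 3.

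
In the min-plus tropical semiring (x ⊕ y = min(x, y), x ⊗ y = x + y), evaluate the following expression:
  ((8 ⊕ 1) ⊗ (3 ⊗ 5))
((8 ⊕ 1) ⊗ (3 ⊗ 5)) = 9

Expand innermost to outermost. Recall ⊕ takes the minimum of its arguments and ⊗ takes their sum. Working out the expression ((8 ⊕ 1) ⊗ (3 ⊗ 5)) gives 9.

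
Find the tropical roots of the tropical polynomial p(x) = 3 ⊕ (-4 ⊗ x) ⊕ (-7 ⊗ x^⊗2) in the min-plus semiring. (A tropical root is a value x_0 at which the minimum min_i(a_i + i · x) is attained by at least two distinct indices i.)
Roots: {3, 7}

Each tropical root is a break point of the lower envelope of the lines y = a_i + i · x (there are 3 lines, with slopes 0, 1, ..., 2). Only the lines that attain the minimum somewhere contribute to roots; other lines are dominated. Here the surviving (envelope) indices are i = 2, i = 1, i = 0.
Intersections between consecutive envelope lines give the roots: for adjacent envelope indices i < j the intersection is x = (a_i − a_j) / (j − i). Reading off the sorted break points: {3, 7}.
Verification: at each break x_0, at least two indices attain the minimum of min_i(a_i + i · x_0).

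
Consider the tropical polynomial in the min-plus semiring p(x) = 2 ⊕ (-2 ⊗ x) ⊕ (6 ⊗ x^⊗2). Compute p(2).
p(2) = 0

A tropical monomial a ⊗ x^⊗i evaluates to a + i · x. Evaluating each term at x = 2:
  Term 0 contributes 2 + 0 · 2 = 2
  Term 1 contributes -2 + 1 · 2 = 0
  Term 2 contributes 6 + 2 · 2 = 10
p(2) = ⊕ of these = min[2, 0, 10] = 0.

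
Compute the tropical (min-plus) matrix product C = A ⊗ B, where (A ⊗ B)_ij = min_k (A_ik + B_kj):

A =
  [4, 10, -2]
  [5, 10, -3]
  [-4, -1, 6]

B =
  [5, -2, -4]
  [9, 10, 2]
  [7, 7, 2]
A ⊗ B =
  [5, 2, 0]
  [4, 3, -1]
  [1, -6, -8]

Apply the min-plus product entry-by-entry:
  C[0][0] = min over k of (A[0][0] + B[0][0] = 4 + 5 = 9, A[0][1] + B[1][0] = 10 + 9 = 19, A[0][2] + B[2][0] = -2 + 7 = 5) = 5 (attained at k = 2)
  C[0][1] = min over k of (A[0][0] + B[0][1] = 4 + -2 = 2, A[0][1] + B[1][1] = 10 + 10 = 20, A[0][2] + B[2][1] = -2 + 7 = 5) = 2 (attained at k = 0)
  C[0][2] = min over k of (A[0][0] + B[0][2] = 4 + -4 = 0, A[0][1] + B[1][2] = 10 + 2 = 12, A[0][2] + B[2][2] = -2 + 2 = 0) = 0 (attained at k = 0)
  C[1][0] = min over k of (A[1][0] + B[0][0] = 5 + 5 = 10, A[1][1] + B[1][0] = 10 + 9 = 19, A[1][2] + B[2][0] = -3 + 7 = 4) = 4 (attained at k = 2)
  C[1][1] = min over k of (A[1][0] + B[0][1] = 5 + -2 = 3, A[1][1] + B[1][1] = 10 + 10 = 20, A[1][2] + B[2][1] = -3 + 7 = 4) = 3 (attained at k = 0)
  C[1][2] = min over k of (A[1][0] + B[0][2] = 5 + -4 = 1, A[1][1] + B[1][2] = 10 + 2 = 12, A[1][2] + B[2][2] = -3 + 2 = -1) = -1 (attained at k = 2)
  C[2][0] = min over k of (A[2][0] + B[0][0] = -4 + 5 = 1, A[2][1] + B[1][0] = -1 + 9 = 8, A[2][2] + B[2][0] = 6 + 7 = 13) = 1 (attained at k = 0)
  C[2][1] = min over k of (A[2][0] + B[0][1] = -4 + -2 = -6, A[2][1] + B[1][1] = -1 + 10 = 9, A[2][2] + B[2][1] = 6 + 7 = 13) = -6 (attained at k = 0)
  C[2][2] = min over k of (A[2][0] + B[0][2] = -4 + -4 = -8, A[2][1] + B[1][2] = -1 + 2 = 1, A[2][2] + B[2][2] = 6 + 2 = 8) = -8 (attained at k = 0)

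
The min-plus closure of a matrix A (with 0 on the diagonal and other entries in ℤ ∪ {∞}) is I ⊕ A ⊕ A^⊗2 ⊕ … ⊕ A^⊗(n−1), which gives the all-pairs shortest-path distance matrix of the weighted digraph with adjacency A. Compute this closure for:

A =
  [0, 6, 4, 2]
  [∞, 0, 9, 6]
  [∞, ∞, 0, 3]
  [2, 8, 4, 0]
Closure =
  [0, 6, 4, 2]
  [8, 0, 9, 6]
  [5, 11, 0, 3]
  [2, 8, 4, 0]

This is the Floyd-Warshall all-pairs shortest-path computation. For each intermediate vertex k = 0, 1, …, 3, update dist[i][j] ← min(dist[i][j], dist[i][k] + dist[k][j]). The final matrix gives, for each (i, j), the minimum total weight of any directed path from i to j (possibly empty when i = j).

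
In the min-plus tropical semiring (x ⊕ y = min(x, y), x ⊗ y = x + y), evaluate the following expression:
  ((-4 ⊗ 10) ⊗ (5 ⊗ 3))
((-4 ⊗ 10) ⊗ (5 ⊗ 3)) = 14

Expand innermost to outermost. Recall ⊕ takes the minimum of its arguments and ⊗ takes their sum. Working out the expression ((-4 ⊗ 10) ⊗ (5 ⊗ 3)) gives 14.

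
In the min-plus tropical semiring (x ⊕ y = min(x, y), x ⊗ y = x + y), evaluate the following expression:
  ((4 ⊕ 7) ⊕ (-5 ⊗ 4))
((4 ⊕ 7) ⊕ (-5 ⊗ 4)) = -1

Expand innermost to outermost. Recall ⊕ takes the minimum of its arguments and ⊗ takes their sum. Working out the expression ((4 ⊕ 7) ⊕ (-5 ⊗ 4)) gives -1.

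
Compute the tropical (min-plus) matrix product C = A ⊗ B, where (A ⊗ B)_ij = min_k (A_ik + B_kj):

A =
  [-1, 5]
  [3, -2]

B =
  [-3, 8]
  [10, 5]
A ⊗ B =
  [-4, 7]
  [0, 3]

Apply the min-plus product entry-by-entry:
  C[0][0] = min over k of (A[0][0] + B[0][0] = -1 + -3 = -4, A[0][1] + B[1][0] = 5 + 10 = 15) = -4 (attained at k = 0)
  C[0][1] = min over k of (A[0][0] + B[0][1] = -1 + 8 = 7, A[0][1] + B[1][1] = 5 + 5 = 10) = 7 (attained at k = 0)
  C[1][0] = min over k of (A[1][0] + B[0][0] = 3 + -3 = 0, A[1][1] + B[1][0] = -2 + 10 = 8) = 0 (attained at k = 0)
  C[1][1] = min over k of (A[1][0] + B[0][1] = 3 + 8 = 11, A[1][1] + B[1][1] = -2 + 5 = 3) = 3 (attained at k = 1)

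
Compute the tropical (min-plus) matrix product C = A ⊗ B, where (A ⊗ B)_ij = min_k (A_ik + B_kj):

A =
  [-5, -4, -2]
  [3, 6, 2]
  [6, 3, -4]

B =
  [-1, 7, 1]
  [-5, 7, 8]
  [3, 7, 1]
A ⊗ B =
  [-9, 2, -4]
  [1, 9, 3]
  [-2, 3, -3]

Apply the min-plus product entry-by-entry:
  C[0][0] = min over k of (A[0][0] + B[0][0] = -5 + -1 = -6, A[0][1] + B[1][0] = -4 + -5 = -9, A[0][2] + B[2][0] = -2 + 3 = 1) = -9 (attained at k = 1)
  C[0][1] = min over k of (A[0][0] + B[0][1] = -5 + 7 = 2, A[0][1] + B[1][1] = -4 + 7 = 3, A[0][2] + B[2][1] = -2 + 7 = 5) = 2 (attained at k = 0)
  C[0][2] = min over k of (A[0][0] + B[0][2] = -5 + 1 = -4, A[0][1] + B[1][2] = -4 + 8 = 4, A[0][2] + B[2][2] = -2 + 1 = -1) = -4 (attained at k = 0)
  C[1][0] = min over k of (A[1][0] + B[0][0] = 3 + -1 = 2, A[1][1] + B[1][0] = 6 + -5 = 1, A[1][2] + B[2][0] = 2 + 3 = 5) = 1 (attained at k = 1)
  C[1][1] = min over k of (A[1][0] + B[0][1] = 3 + 7 = 10, A[1][1] + B[1][1] = 6 + 7 = 13, A[1][2] + B[2][1] = 2 + 7 = 9) = 9 (attained at k = 2)
  C[1][2] = min over k of (A[1][0] + B[0][2] = 3 + 1 = 4, A[1][1] + B[1][2] = 6 + 8 = 14, A[1][2] + B[2][2] = 2 + 1 = 3) = 3 (attained at k = 2)
  C[2][0] = min over k of (A[2][0] + B[0][0] = 6 + -1 = 5, A[2][1] + B[1][0] = 3 + -5 = -2, A[2][2] + B[2][0] = -4 + 3 = -1) = -2 (attained at k = 1)
  C[2][1] = min over k of (A[2][0] + B[0][1] = 6 + 7 = 13, A[2][1] + B[1][1] = 3 + 7 = 10, A[2][2] + B[2][1] = -4 + 7 = 3) = 3 (attained at k = 2)
  C[2][2] = min over k of (A[2][0] + B[0][2] = 6 + 1 = 7, A[2][1] + B[1][2] = 3 + 8 = 11, A[2][2] + B[2][2] = -4 + 1 = -3) = -3 (attained at k = 2)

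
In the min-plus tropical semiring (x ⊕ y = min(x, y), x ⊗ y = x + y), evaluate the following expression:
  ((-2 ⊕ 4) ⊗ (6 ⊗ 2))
((-2 ⊕ 4) ⊗ (6 ⊗ 2)) = 6

Expand innermost to outermost. Recall ⊕ takes the minimum of its arguments and ⊗ takes their sum. Working out the expression ((-2 ⊕ 4) ⊗ (6 ⊗ 2)) gives 6.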